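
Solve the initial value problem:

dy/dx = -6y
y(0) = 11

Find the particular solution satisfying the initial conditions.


General solution of y' = -6y is y = Ce^(-6x).
Apply y(0) = 11: C = 11.
Particular solution: y = 11e^(-6x).


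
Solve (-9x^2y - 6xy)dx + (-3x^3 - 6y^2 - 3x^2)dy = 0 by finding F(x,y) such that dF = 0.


Check exactness: ∂M/∂y = -9x^2 - 6x and ∂N/∂x = -9x^2 - 6x; equal, so the equation is exact.
Integrate M with respect to x (treating y as constant): ∫M dx = -3x^3y - 3x^2y + h(y).
Differentiate w.r.t. y and set equal to N: the x-dependent terms already match, leaving h'(y) = -6y^2. Integrate: h(y) = -2y^3.
So F(x,y) = -3x^3y - 2y^3 - 3x^2y.
General solution: -3x^3y - 2y^3 - 3x^2y = C.


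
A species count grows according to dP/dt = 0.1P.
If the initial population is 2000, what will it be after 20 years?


The ODE dP/dt = 0.1P has solution P(t) = P(0)e^(0.1t).
Substitute P(0) = 2000 and t = 20: P(20) = 2000 e^(2.00) ≈ 14778.


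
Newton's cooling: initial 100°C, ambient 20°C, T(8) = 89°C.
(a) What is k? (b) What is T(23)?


Newton's law: T(t) = T_a + (T₀ - T_a)e^(-kt).
(a) Use T(8) = 89: (89 - 20)/(100 - 20) = e^(-k·8), so k = -ln(0.863)/8 ≈ 0.0185.
(b) Apply k to t = 23: T(23) = 20 + (80)e^(-0.425) ≈ 72.3°C.


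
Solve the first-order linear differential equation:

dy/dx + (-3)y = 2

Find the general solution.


P(x) = -3 ⇒ μ = e^(-3x).
(μ y)' = 2e^(-3x) ⇒ μ y = -(2/3)e^(-3x) + C.
Divide by μ: y = -2/3 + Ce^(3x).


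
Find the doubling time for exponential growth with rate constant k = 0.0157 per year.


Exponential growth: P(t) = P₀ e^(0.0157t). Set P(t)/P₀ = 2: e^(0.0157t) = 2.
Solve: t = ln(2)/0.0157 ≈ 44.15 years.


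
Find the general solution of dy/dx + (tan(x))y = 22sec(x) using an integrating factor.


P(x) = tan(x) ⇒ μ = e^(∫tan(x)dx) = sec(x).
(sec(x) y)' = 22sec²(x) ⇒ sec(x) y = 22tan(x) + C.
Multiply by cos(x): y = 22sin(x) + C·cos(x).


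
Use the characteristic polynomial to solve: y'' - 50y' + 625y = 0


Characteristic equation: r² - 50r + 625 = 0, i.e. (r - 25)² = 0.
Repeated root r = 25; include an x factor for the second linearly independent solution.
General solution: y = (C₁ + C₂x)e^(25x).


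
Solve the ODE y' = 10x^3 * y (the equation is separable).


Separate variables: dy/y = 10x^3 dx.
Integrate: ln|y| = (5/2)x^4 + C₀.
Exponentiate: y = Ce^((5/2)x^4).


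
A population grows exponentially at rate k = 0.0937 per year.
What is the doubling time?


Exponential growth: P(t) = P₀ e^(0.0937t). Set P(t)/P₀ = 2: e^(0.0937t) = 2.
Solve: t = ln(2)/0.0937 ≈ 7.40 years.


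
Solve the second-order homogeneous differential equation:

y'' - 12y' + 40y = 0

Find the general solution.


Characteristic equation: r² - 12r + 40 = 0.
Discriminant is negative; roots r = 6 ± 2i (complex conjugate pair).
General solution uses e^(α x)(C₁ cos(β x) + C₂ sin(β x)): y = e^(6x)(C₁cos(2x) + C₂sin(2x)).


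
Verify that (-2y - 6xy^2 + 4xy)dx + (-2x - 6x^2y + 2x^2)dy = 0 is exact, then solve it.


Check exactness: ∂M/∂y = -2 - 12xy + 4x and ∂N/∂x = -2 - 12xy + 4x; equal, so the equation is exact.
Integrate M with respect to x (treating y as constant): ∫M dx = -2xy - 3x^2y^2 + 2x^2y + h(y).
Differentiate w.r.t. y and set equal to N: all terms match, so h'(y) = 0 and h is a constant absorbed into C.
General solution: -2xy - 3x^2y^2 + 2x^2y = C.


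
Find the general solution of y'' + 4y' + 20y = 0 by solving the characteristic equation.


Characteristic equation: r² + 4r + 20 = 0.
Discriminant is negative; roots r = -2 ± 4i (complex conjugate pair).
General solution uses e^(α x)(C₁ cos(β x) + C₂ sin(β x)): y = e^(-2x)(C₁cos(4x) + C₂sin(4x)).


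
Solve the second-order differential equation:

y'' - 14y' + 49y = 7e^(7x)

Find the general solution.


Characteristic polynomial (r - 7)² = 0; repeated root r = 7.
y_h = (C₁ + C₂x)e^(7x). Forcing matches the repeated root (resonance), so try y_p = Ax² e^(7x).
Substitute and solve for A: 2A = 7, so A = 7/2.
General solution: y = (C₁ + C₂x + (7/2)x²)e^(7x).


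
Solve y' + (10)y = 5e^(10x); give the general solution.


P(x) = 10 ⇒ μ = e^(10x).
(μ y)' = 5e^(20x) ⇒ μ y = (5/20)e^(20x) + C.
Divide by μ: y = (1/4)e^(10x) + Ce^(-10x).


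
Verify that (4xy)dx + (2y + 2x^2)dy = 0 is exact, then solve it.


Check exactness: ∂M/∂y = 4x and ∂N/∂x = 4x; equal, so the equation is exact.
Integrate M with respect to x (treating y as constant): ∫M dx = 2x^2y + h(y).
Differentiate w.r.t. y and set equal to N: the x-dependent terms already match, leaving h'(y) = 2y. Integrate: h(y) = y^2.
So F(x,y) = y^2 + 2x^2y.
General solution: y^2 + 2x^2y = C.


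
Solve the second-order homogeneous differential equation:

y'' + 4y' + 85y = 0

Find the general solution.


Characteristic equation: r² + 4r + 85 = 0.
Discriminant is negative; roots r = -2 ± 9i (complex conjugate pair).
General solution uses e^(α x)(C₁ cos(β x) + C₂ sin(β x)): y = e^(-2x)(C₁cos(9x) + C₂sin(9x)).


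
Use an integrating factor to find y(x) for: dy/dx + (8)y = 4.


P(x) = 8, Q(x) = 4; integrating factor μ = e^(8x).
(μ y)' = 4e^(8x) ⇒ μ y = (1/2)e^(8x) + C.
Divide by μ: y = 1/2 + Ce^(-8x).


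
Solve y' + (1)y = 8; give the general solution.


P(x) = 1, Q(x) = 8; integrating factor μ = e^(x).
(μ y)' = 8e^(x) ⇒ μ y = 8e^(x) + C.
Divide by μ: y = 8 + Ce^(-x).


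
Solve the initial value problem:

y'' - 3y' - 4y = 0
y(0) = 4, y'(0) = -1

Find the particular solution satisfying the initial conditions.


Characteristic roots of r² - 3r - 4 = 0 are -1, 4.
General solution y = c₁ e^(-x) + c₂ e^(4x).
Apply y(0) = 4: c₁ + c₂ = 4. Apply y'(0) = -1: -1 c₁ + 4 c₂ = -1.
Solve: c₁ = 17/5, c₂ = 3/5.
Particular solution: y = (17/5)e^(-x) + (3/5)e^(4x).


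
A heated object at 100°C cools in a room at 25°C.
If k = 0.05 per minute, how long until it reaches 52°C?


From T(t) = T_a + (T₀ - T_a)e^(-kt), set T(t) = 52:
(52 - 25) / (100 - 25) = e^(-0.05t), so t = -ln(0.360)/0.05 ≈ 20.4 minutes.


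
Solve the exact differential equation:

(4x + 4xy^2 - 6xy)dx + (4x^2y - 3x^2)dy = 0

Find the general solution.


Check exactness: ∂M/∂y = 8xy - 6x and ∂N/∂x = 8xy - 6x; equal, so the equation is exact.
Integrate M with respect to x (treating y as constant): ∫M dx = 2x^2 + 2x^2y^2 - 3x^2y + h(y).
Differentiate w.r.t. y and set equal to N: all terms match, so h'(y) = 0 and h is a constant absorbed into C.
General solution: 2x^2 + 2x^2y^2 - 3x^2y = C.


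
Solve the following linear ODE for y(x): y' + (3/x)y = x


P(x) = 3/x ⇒ μ = x^3.
(x^3 y)' = x^3·x^1 = x^4.
Integrate: x^3 y = x^5/(5) + C.
Solve for y: y = (1/5)x^2 + C/x^3.


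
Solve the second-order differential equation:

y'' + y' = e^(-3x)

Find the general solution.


Characteristic roots of r² + r = 0 are 0, -1.
y_h = C₁ + C₂e^(-x).
Forcing exponent -3 is not a characteristic root; try y_p = Ae^(-3x).
Substitute: A·(9 + (1)·-3 + (0)) = A·6 = 1, so A = 1/6.
General solution: y = C₁ + C₂e^(-x) + (1/6)e^(-3x).


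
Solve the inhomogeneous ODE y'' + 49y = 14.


Homogeneous part: r² + 49 = 0 ⇒ r = ±7i, so y_h = C₁cos(7x) + C₂sin(7x).
Try constant y_p = A; plug in: 49A = 14 ⇒ A = 2/7.
General solution: y = C₁cos(7x) + C₂sin(7x) + 2/7.


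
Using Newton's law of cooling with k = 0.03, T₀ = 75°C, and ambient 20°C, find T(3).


Newton's law: dT/dt = -k(T - T_a) has solution T(t) = T_a + (T₀ - T_a)e^(-kt).
Plug in T_a = 20, T₀ = 75, k = 0.03, t = 3: T(3) = 20 + (55)e^(-0.09) ≈ 70.3°C.


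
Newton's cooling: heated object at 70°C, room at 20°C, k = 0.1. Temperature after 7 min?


Newton's law: dT/dt = -k(T - T_a) has solution T(t) = T_a + (T₀ - T_a)e^(-kt).
Plug in T_a = 20, T₀ = 70, k = 0.1, t = 7: T(7) = 20 + (50)e^(-0.70) ≈ 44.8°C.


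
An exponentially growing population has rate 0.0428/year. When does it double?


Exponential growth: P(t) = P₀ e^(0.0428t). Set P(t)/P₀ = 2: e^(0.0428t) = 2.
Solve: t = ln(2)/0.0428 ≈ 16.20 years.


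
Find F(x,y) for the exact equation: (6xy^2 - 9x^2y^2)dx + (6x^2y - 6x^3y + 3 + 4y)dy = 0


Check exactness: ∂M/∂y = 12xy - 18x^2y and ∂N/∂x = 12xy - 18x^2y; equal, so the equation is exact.
Integrate M with respect to x (treating y as constant): ∫M dx = 3x^2y^2 - 3x^3y^2 + h(y).
Differentiate w.r.t. y and set equal to N: the x-dependent terms already match, leaving h'(y) = 3 + 4y. Integrate: h(y) = 3y + 2y^2.
So F(x,y) = 3x^2y^2 - 3x^3y^2 + 3y + 2y^2.
General solution: 3x^2y^2 - 3x^3y^2 + 3y + 2y^2 = C.


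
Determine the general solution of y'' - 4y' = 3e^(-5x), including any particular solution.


Characteristic roots of r² - 4r = 0 are 0, 4.
y_h = C₁ + C₂e^(4x).
Forcing exponent -5 is not a characteristic root; try y_p = Ae^(-5x).
Substitute: A·(25 + (-4)·-5 + (0)) = A·45 = 3, so A = 1/15.
General solution: y = C₁ + C₂e^(4x) + (1/15)e^(-5x).


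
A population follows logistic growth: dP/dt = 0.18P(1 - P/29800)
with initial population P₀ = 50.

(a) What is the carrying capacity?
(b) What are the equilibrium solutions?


Logistic ODE dP/dt = 0.18P(1 - P/29800) has equilibria where dP/dt = 0, i.e. P = 0 or P = 29800.
The coefficient (1 - P/K) = 0 when P = K, identifying K = 29800 as the carrying capacity.
(a) K = 29800; (b) equilibria P = 0 and P = 29800.


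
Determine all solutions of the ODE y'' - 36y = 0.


Characteristic equation: r² - 36 = 0.
Factor: (r + 6)(r - 6) = 0 ⇒ r = -6, 6 (distinct real).
General solution: y = C₁e^(-6x) + C₂e^(6x).


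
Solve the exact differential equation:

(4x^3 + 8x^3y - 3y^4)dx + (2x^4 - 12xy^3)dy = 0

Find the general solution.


Check exactness: ∂M/∂y = 8x^3 - 12y^3 and ∂N/∂x = 8x^3 - 12y^3; equal, so the equation is exact.
Integrate M with respect to x (treating y as constant): ∫M dx = x^4 + 2x^4y - 3xy^4 + h(y).
Differentiate w.r.t. y and set equal to N: all terms match, so h'(y) = 0 and h is a constant absorbed into C.
General solution: x^4 + 2x^4y - 3xy^4 = C.


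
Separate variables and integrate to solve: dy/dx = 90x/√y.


Separate: √y dy = 90x dx.
Integrate: (2/3)y^(3/2) = 45x² + C.


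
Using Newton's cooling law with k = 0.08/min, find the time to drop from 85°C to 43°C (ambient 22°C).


From T(t) = T_a + (T₀ - T_a)e^(-kt), set T(t) = 43:
(43 - 22) / (85 - 22) = e^(-0.08t), so t = -ln(0.333)/0.08 ≈ 13.7 minutes.


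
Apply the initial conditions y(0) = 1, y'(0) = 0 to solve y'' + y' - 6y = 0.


Characteristic roots of r² + r - 6 = 0 are 2, -3.
General solution y = c₁ e^(2x) + c₂ e^(-3x).
Apply y(0) = 1: c₁ + c₂ = 1. Apply y'(0) = 0: 2 c₁ - 3 c₂ = 0.
Solve: c₁ = 3/5, c₂ = 2/5.
Particular solution: y = (3/5)e^(2x) + (2/5)e^(-3x).


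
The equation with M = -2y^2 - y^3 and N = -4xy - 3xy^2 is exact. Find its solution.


Check exactness: ∂M/∂y = -4y - 3y^2 and ∂N/∂x = -4y - 3y^2; equal, so the equation is exact.
Integrate M with respect to x (treating y as constant): ∫M dx = -2xy^2 - xy^3 + h(y).
Differentiate w.r.t. y and set equal to N: all terms match, so h'(y) = 0 and h is a constant absorbed into C.
General solution: -2xy^2 - xy^3 = C.


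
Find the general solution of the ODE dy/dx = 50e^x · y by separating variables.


Separate variables: dy/y = 50e^x dx.
Integrate: ln|y| = 50e^x + C₀.
Exponentiate: y = Ce^(50e^x).


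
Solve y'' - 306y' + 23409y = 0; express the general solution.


Characteristic equation: r² - 306r + 23409 = 0, i.e. (r - 153)² = 0.
Repeated root r = 153; include an x factor for the second linearly independent solution.
General solution: y = (C₁ + C₂x)e^(153x).


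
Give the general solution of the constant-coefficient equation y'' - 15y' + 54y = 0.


Characteristic equation: r² - 15r + 54 = 0.
Factor: (r - 6)(r - 9) = 0 ⇒ r = 6, 9 (distinct real).
General solution: y = C₁e^(6x) + C₂e^(9x).


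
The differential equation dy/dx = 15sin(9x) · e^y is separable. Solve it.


Separate: e^(-y) dy = 15sin(9x) dx.
Integrate: -e^(-y) = -(5/3)cos(9x) + C₀.
Rearrange: e^(-y) = (5/3)cos(9x) + C.


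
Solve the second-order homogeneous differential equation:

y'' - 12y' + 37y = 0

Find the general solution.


Characteristic equation: r² - 12r + 37 = 0.
Discriminant is negative; roots r = 6 ± 1i (complex conjugate pair).
General solution uses e^(α x)(C₁ cos(β x) + C₂ sin(β x)): y = e^(6x)(C₁cos(x) + C₂sin(x)).


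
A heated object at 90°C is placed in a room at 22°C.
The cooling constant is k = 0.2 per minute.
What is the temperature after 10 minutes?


Newton's law: dT/dt = -k(T - T_a) has solution T(t) = T_a + (T₀ - T_a)e^(-kt).
Plug in T_a = 22, T₀ = 90, k = 0.2, t = 10: T(10) = 22 + (68)e^(-2.00) ≈ 31.2°C.


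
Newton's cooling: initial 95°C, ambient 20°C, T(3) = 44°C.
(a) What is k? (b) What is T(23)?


Newton's law: T(t) = T_a + (T₀ - T_a)e^(-kt).
(a) Use T(3) = 44: (44 - 20)/(95 - 20) = e^(-k·3), so k = -ln(0.320)/3 ≈ 0.3798.
(b) Apply k to t = 23: T(23) = 20 + (75)e^(-8.736) ≈ 20.0°C.


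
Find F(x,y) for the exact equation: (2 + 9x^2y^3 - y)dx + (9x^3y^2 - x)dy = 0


Check exactness: ∂M/∂y = 27x^2y^2 - 1 and ∂N/∂x = 27x^2y^2 - 1; equal, so the equation is exact.
Integrate M with respect to x (treating y as constant): ∫M dx = 2x + 3x^3y^3 - xy + h(y).
Differentiate w.r.t. y and set equal to N: all terms match, so h'(y) = 0 and h is a constant absorbed into C.
General solution: 2x + 3x^3y^3 - xy = C.


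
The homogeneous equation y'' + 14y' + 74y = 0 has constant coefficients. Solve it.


Characteristic equation: r² + 14r + 74 = 0.
Discriminant is negative; roots r = -7 ± 5i (complex conjugate pair).
General solution uses e^(α x)(C₁ cos(β x) + C₂ sin(β x)): y = e^(-7x)(C₁cos(5x) + C₂sin(5x)).


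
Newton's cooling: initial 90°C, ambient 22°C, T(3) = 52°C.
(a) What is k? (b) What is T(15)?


Newton's law: T(t) = T_a + (T₀ - T_a)e^(-kt).
(a) Use T(3) = 52: (52 - 22)/(90 - 22) = e^(-k·3), so k = -ln(0.441)/3 ≈ 0.2728.
(b) Apply k to t = 15: T(15) = 22 + (68)e^(-4.092) ≈ 23.1°C.


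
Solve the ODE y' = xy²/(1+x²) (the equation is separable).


Separate: dy/y² = x/(1+x²) dx.
Integrate LHS: ∫ dy/y² = -1/y.
Integrate RHS via u = 1+x²: (1/2)ln(1+x²) + C.
Result: -1/y = (1/2)ln(1+x²) + C.


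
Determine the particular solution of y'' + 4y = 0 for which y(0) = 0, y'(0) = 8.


Characteristic roots of r² + 4 = 0 are ±2i, so y = C₁cos(2x) + C₂sin(2x).
Apply y(0) = 0: C₁ = 0. Differentiate and apply y'(0) = 8: 2·C₂ = 8, so C₂ = 4.
Particular solution: y = 4sin(2x).


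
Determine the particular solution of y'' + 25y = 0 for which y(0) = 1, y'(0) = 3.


Characteristic roots of r² + 25 = 0 are ±5i, so y = C₁cos(5x) + C₂sin(5x).
Apply y(0) = 1: C₁ = 1. Differentiate and apply y'(0) = 3: 5·C₂ = 3, so C₂ = 3/5.
Particular solution: y = cos(5x) + (3/5)sin(5x).


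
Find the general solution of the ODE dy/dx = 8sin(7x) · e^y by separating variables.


Separate: e^(-y) dy = 8sin(7x) dx.
Integrate: -e^(-y) = -(8/7)cos(7x) + C₀.
Rearrange: e^(-y) = (8/7)cos(7x) + C.


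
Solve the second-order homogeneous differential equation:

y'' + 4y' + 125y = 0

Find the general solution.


Characteristic equation: r² + 4r + 125 = 0.
Discriminant is negative; roots r = -2 ± 11i (complex conjugate pair).
General solution uses e^(α x)(C₁ cos(β x) + C₂ sin(β x)): y = e^(-2x)(C₁cos(11x) + C₂sin(11x)).


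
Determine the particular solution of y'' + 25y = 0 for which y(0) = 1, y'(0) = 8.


Characteristic roots of r² + 25 = 0 are ±5i, so y = C₁cos(5x) + C₂sin(5x).
Apply y(0) = 1: C₁ = 1. Differentiate and apply y'(0) = 8: 5·C₂ = 8, so C₂ = 8/5.
Particular solution: y = cos(5x) + (8/5)sin(5x).


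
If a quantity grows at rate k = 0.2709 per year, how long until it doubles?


Exponential growth: P(t) = P₀ e^(0.2709t). Set P(t)/P₀ = 2: e^(0.2709t) = 2.
Solve: t = ln(2)/0.2709 ≈ 2.56 years.


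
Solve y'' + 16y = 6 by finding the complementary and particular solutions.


Homogeneous part: r² + 16 = 0 ⇒ r = ±4i, so y_h = C₁cos(4x) + C₂sin(4x).
Try constant y_p = A; plug in: 16A = 6 ⇒ A = 3/8.
General solution: y = C₁cos(4x) + C₂sin(4x) + 3/8.


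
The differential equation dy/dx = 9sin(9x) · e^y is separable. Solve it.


Separate: e^(-y) dy = 9sin(9x) dx.
Integrate: -e^(-y) = -cos(9x) + C₀.
Rearrange: e^(-y) = cos(9x) + C.


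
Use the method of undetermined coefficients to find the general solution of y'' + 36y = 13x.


Homogeneous: r² + 36 = 0 ⇒ r = ±6i, y_h = C₁cos(6x) + C₂sin(6x).
Polynomial forcing; try y_p = Ax + B. Then y_p'' + 36 y_p = 36(Ax + B) = 13x, so B = 0 and A = 13/36.
General solution: y = C₁cos(6x) + C₂sin(6x) + (13/36)x.


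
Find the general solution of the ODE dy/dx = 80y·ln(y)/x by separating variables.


Separate: dy/[y ln(y)] = 80 dx/x.
Substitute u = ln(y): du/u = 80 dx/x.
Integrate: ln|ln(y)| = 80ln|x| + C₀, hence ln(y) = C·x^80.


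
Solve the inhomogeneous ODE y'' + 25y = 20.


Homogeneous part: r² + 25 = 0 ⇒ r = ±5i, so y_h = C₁cos(5x) + C₂sin(5x).
Try constant y_p = A; plug in: 25A = 20 ⇒ A = 4/5.
General solution: y = C₁cos(5x) + C₂sin(5x) + 4/5.


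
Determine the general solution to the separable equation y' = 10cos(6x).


g(y) = 1, so integrate directly: y = ∫ 10cos(6x) dx = (5/3)sin(6x) + C.


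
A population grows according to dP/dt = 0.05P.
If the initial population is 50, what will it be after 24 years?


The ODE dP/dt = 0.05P has solution P(t) = P(0)e^(0.05t).
Substitute P(0) = 50 and t = 24: P(24) = 50 e^(1.20) ≈ 166.


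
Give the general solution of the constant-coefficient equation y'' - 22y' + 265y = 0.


Characteristic equation: r² - 22r + 265 = 0.
Discriminant is negative; roots r = 11 ± 12i (complex conjugate pair).
General solution uses e^(α x)(C₁ cos(β x) + C₂ sin(β x)): y = e^(11x)(C₁cos(12x) + C₂sin(12x)).


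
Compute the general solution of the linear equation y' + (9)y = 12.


P(x) = 9, Q(x) = 12; integrating factor μ = e^(9x).
(μ y)' = 12e^(9x) ⇒ μ y = (4/3)e^(9x) + C.
Divide by μ: y = 4/3 + Ce^(-9x).


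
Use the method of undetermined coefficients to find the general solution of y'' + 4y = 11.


Homogeneous part: r² + 4 = 0 ⇒ r = ±2i, so y_h = C₁cos(2x) + C₂sin(2x).
Try constant y_p = A; plug in: 4A = 11 ⇒ A = 11/4.
General solution: y = C₁cos(2x) + C₂sin(2x) + 11/4.


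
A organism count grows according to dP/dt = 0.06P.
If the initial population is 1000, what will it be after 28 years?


The ODE dP/dt = 0.06P has solution P(t) = P(0)e^(0.06t).
Substitute P(0) = 1000 and t = 28: P(28) = 1000 e^(1.68) ≈ 5366.


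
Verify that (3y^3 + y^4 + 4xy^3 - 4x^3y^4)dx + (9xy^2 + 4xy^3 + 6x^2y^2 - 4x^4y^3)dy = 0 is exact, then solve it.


Check exactness: ∂M/∂y = 9y^2 + 4y^3 + 12xy^2 - 16x^3y^3 and ∂N/∂x = 9y^2 + 4y^3 + 12xy^2 - 16x^3y^3; equal, so the equation is exact.
Integrate M with respect to x (treating y as constant): ∫M dx = 3xy^3 + xy^4 + 2x^2y^3 - x^4y^4 + h(y).
Differentiate w.r.t. y and set equal to N: all terms match, so h'(y) = 0 and h is a constant absorbed into C.
General solution: 3xy^3 + xy^4 + 2x^2y^3 - x^4y^4 = C.


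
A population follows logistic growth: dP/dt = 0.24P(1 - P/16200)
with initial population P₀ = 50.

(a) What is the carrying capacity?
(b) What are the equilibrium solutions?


Logistic ODE dP/dt = 0.24P(1 - P/16200) has equilibria where dP/dt = 0, i.e. P = 0 or P = 16200.
The coefficient (1 - P/K) = 0 when P = K, identifying K = 16200 as the carrying capacity.
(a) K = 16200; (b) equilibria P = 0 and P = 16200.


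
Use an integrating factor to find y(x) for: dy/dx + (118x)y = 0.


P(x) = 118x ⇒ μ = e^(59x²).
Q(x) = 0 so μ y is constant: y = Ce^(-59x²).


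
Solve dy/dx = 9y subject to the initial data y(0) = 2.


General solution of y' = 9y is y = Ce^(9x).
Apply y(0) = 2: C = 2.
Particular solution: y = 2e^(9x).


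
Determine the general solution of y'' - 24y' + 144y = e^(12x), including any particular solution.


Characteristic polynomial (r - 12)² = 0; repeated root r = 12.
y_h = (C₁ + C₂x)e^(12x). Forcing matches the repeated root (resonance), so try y_p = Ax² e^(12x).
Substitute and solve for A: 2A = 1, so A = 1/2.
General solution: y = (C₁ + C₂x + (1/2)x²)e^(12x).


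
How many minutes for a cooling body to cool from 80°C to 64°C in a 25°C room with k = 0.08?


From T(t) = T_a + (T₀ - T_a)e^(-kt), set T(t) = 64:
(64 - 25) / (80 - 25) = e^(-0.08t), so t = -ln(0.709)/0.08 ≈ 4.3 minutes.


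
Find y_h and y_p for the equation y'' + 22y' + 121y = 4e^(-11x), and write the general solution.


Characteristic polynomial (r + 11)² = 0; repeated root r = -11.
y_h = (C₁ + C₂x)e^(-11x). Forcing matches the repeated root (resonance), so try y_p = Ax² e^(-11x).
Substitute and solve for A: 2A = 4, so A = 2.
General solution: y = (C₁ + C₂x + 2x²)e^(-11x).


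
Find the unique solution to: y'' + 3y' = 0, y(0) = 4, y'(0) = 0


Characteristic roots of r² + 3r = 0 are 0, -3.
General solution y = c₁ + c₂ e^(-3x).
Apply y(0) = 4: c₁ + c₂ = 4. Apply y'(0) = 0: 0 c₁ - 3 c₂ = 0.
Solve: c₁ = 4, c₂ = 0.
Particular solution: y = 4 + 0e^(-3x).


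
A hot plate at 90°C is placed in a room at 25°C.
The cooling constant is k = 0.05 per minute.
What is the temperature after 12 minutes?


Newton's law: dT/dt = -k(T - T_a) has solution T(t) = T_a + (T₀ - T_a)e^(-kt).
Plug in T_a = 25, T₀ = 90, k = 0.05, t = 12: T(12) = 25 + (65)e^(-0.60) ≈ 60.7°C.


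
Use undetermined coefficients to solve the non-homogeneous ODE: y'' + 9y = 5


Homogeneous part: r² + 9 = 0 ⇒ r = ±3i, so y_h = C₁cos(3x) + C₂sin(3x).
Try constant y_p = A; plug in: 9A = 5 ⇒ A = 5/9.
General solution: y = C₁cos(3x) + C₂sin(3x) + 5/9.


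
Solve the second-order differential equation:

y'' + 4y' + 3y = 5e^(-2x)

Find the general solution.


Characteristic roots of r² + 4r + 3 = 0 are -1, -3.
y_h = C₁e^(-x) + C₂e^(-3x).
Forcing exponent -2 is not a characteristic root; try y_p = Ae^(-2x).
Substitute: A·(4 + (4)·-2 + (3)) = A·-1 = 5, so A = -5.
General solution: y = C₁e^(-x) + C₂e^(-3x) - 5e^(-2x).


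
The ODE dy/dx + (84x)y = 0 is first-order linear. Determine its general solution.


P(x) = 84x ⇒ μ = e^(42x²).
Q(x) = 0 so μ y is constant: y = Ce^(-42x²).


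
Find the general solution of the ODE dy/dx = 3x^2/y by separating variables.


Separate variables: y dy = 3x^2 dx.
Integrate both sides: y²/2 = x^3 + C₀.
Multiply by 2: y² = 2x^3 + C.


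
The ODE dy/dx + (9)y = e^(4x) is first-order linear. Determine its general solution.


P(x) = 9 ⇒ μ = e^(9x).
(μ y)' = e^(13x) ⇒ μ y = e^(13x)/13 + C.
Divide by μ: y = (1/13)e^(4x) + Ce^(-9x).


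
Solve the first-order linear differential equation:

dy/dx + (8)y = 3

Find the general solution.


P(x) = 8, Q(x) = 3; integrating factor μ = e^(8x).
(μ y)' = 3e^(8x) ⇒ μ y = (3/8)e^(8x) + C.
Divide by μ: y = 3/8 + Ce^(-8x).


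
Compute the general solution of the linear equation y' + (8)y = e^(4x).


P(x) = 8 ⇒ μ = e^(8x).
(μ y)' = e^(12x) ⇒ μ y = e^(12x)/12 + C.
Divide by μ: y = (1/12)e^(4x) + Ce^(-8x).


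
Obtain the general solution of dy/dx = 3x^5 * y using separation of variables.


Separate variables: dy/y = 3x^5 dx.
Integrate: ln|y| = (1/2)x^6 + C₀.
Exponentiate: y = Ce^((1/2)x^6).


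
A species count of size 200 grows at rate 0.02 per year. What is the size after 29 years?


The ODE dP/dt = 0.02P has solution P(t) = P(0)e^(0.02t).
Substitute P(0) = 200 and t = 29: P(29) = 200 e^(0.58) ≈ 357.


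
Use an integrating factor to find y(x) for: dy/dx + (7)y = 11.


P(x) = 7, Q(x) = 11; integrating factor μ = e^(7x).
(μ y)' = 11e^(7x) ⇒ μ y = (11/7)e^(7x) + C.
Divide by μ: y = 11/7 + Ce^(-7x).


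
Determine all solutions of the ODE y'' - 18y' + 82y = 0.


Characteristic equation: r² - 18r + 82 = 0.
Discriminant is negative; roots r = 9 ± 1i (complex conjugate pair).
General solution uses e^(α x)(C₁ cos(β x) + C₂ sin(β x)): y = e^(9x)(C₁cos(x) + C₂sin(x)).


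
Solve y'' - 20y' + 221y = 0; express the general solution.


Characteristic equation: r² - 20r + 221 = 0.
Discriminant is negative; roots r = 10 ± 11i (complex conjugate pair).
General solution uses e^(α x)(C₁ cos(β x) + C₂ sin(β x)): y = e^(10x)(C₁cos(11x) + C₂sin(11x)).


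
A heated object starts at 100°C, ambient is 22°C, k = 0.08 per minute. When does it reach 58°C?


From T(t) = T_a + (T₀ - T_a)e^(-kt), set T(t) = 58:
(58 - 22) / (100 - 22) = e^(-0.08t), so t = -ln(0.462)/0.08 ≈ 9.7 minutes.


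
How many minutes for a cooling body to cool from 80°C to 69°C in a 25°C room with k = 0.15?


From T(t) = T_a + (T₀ - T_a)e^(-kt), set T(t) = 69:
(69 - 25) / (80 - 25) = e^(-0.15t), so t = -ln(0.800)/0.15 ≈ 1.5 minutes.


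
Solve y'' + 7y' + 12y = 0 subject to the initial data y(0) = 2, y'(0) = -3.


Characteristic roots of r² + 7r + 12 = 0 are -3, -4.
General solution y = c₁ e^(-3x) + c₂ e^(-4x).
Apply y(0) = 2: c₁ + c₂ = 2. Apply y'(0) = -3: -3 c₁ - 4 c₂ = -3.
Solve: c₁ = 5, c₂ = -3.
Particular solution: y = 5e^(-3x) - 3e^(-4x).


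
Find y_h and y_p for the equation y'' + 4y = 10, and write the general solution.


Homogeneous part: r² + 4 = 0 ⇒ r = ±2i, so y_h = C₁cos(2x) + C₂sin(2x).
Try constant y_p = A; plug in: 4A = 10 ⇒ A = 5/2.
General solution: y = C₁cos(2x) + C₂sin(2x) + 5/2.


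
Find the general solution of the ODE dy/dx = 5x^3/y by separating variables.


Separate variables: y dy = 5x^3 dx.
Integrate both sides: y²/2 = (5/4)x^4 + C₀.
Multiply by 2: y² = (5/2)x^4 + C.


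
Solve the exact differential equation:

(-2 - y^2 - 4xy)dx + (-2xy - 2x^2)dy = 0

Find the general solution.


Check exactness: ∂M/∂y = -2y - 4x and ∂N/∂x = -2y - 4x; equal, so the equation is exact.
Integrate M with respect to x (treating y as constant): ∫M dx = -2x - xy^2 - 2x^2y + h(y).
Differentiate w.r.t. y and set equal to N: all terms match, so h'(y) = 0 and h is a constant absorbed into C.
General solution: -2x - xy^2 - 2x^2y = C.


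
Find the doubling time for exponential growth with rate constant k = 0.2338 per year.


Exponential growth: P(t) = P₀ e^(0.2338t). Set P(t)/P₀ = 2: e^(0.2338t) = 2.
Solve: t = ln(2)/0.2338 ≈ 2.96 years.


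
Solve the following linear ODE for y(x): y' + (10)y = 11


P(x) = 10, Q(x) = 11; integrating factor μ = e^(10x).
(μ y)' = 11e^(10x) ⇒ μ y = (11/10)e^(10x) + C.
Divide by μ: y = 11/10 + Ce^(-10x).


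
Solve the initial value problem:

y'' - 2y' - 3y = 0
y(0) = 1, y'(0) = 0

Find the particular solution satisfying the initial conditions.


Characteristic roots of r² - 2r - 3 = 0 are -1, 3.
General solution y = c₁ e^(-x) + c₂ e^(3x).
Apply y(0) = 1: c₁ + c₂ = 1. Apply y'(0) = 0: -1 c₁ + 3 c₂ = 0.
Solve: c₁ = 3/4, c₂ = 1/4.
Particular solution: y = (3/4)e^(-x) + (1/4)e^(3x).


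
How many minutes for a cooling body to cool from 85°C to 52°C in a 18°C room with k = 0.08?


From T(t) = T_a + (T₀ - T_a)e^(-kt), set T(t) = 52:
(52 - 18) / (85 - 18) = e^(-0.08t), so t = -ln(0.507)/0.08 ≈ 8.5 minutes.


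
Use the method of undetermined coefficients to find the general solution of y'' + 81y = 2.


Homogeneous part: r² + 81 = 0 ⇒ r = ±9i, so y_h = C₁cos(9x) + C₂sin(9x).
Try constant y_p = A; plug in: 81A = 2 ⇒ A = 2/81.
General solution: y = C₁cos(9x) + C₂sin(9x) + 2/81.


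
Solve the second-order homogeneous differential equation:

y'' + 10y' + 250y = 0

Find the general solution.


Characteristic equation: r² + 10r + 250 = 0.
Discriminant is negative; roots r = -5 ± 15i (complex conjugate pair).
General solution uses e^(α x)(C₁ cos(β x) + C₂ sin(β x)): y = e^(-5x)(C₁cos(15x) + C₂sin(15x)).


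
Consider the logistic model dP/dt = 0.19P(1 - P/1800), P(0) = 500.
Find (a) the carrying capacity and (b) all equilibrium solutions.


Logistic ODE dP/dt = 0.19P(1 - P/1800) has equilibria where dP/dt = 0, i.e. P = 0 or P = 1800.
The coefficient (1 - P/K) = 0 when P = K, identifying K = 1800 as the carrying capacity.
(a) K = 1800; (b) equilibria P = 0 and P = 1800.


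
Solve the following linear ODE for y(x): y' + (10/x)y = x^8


P(x) = 10/x ⇒ μ = x^10.
(x^10 y)' = x^10·x^8 = x^18.
Integrate: x^10 y = x^19/(19) + C.
Solve for y: y = (1/19)x^9 + C/x^10.


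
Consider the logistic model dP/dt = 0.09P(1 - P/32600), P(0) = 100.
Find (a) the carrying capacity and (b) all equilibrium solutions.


Logistic ODE dP/dt = 0.09P(1 - P/32600) has equilibria where dP/dt = 0, i.e. P = 0 or P = 32600.
The coefficient (1 - P/K) = 0 when P = K, identifying K = 32600 as the carrying capacity.
(a) K = 32600; (b) equilibria P = 0 and P = 32600.


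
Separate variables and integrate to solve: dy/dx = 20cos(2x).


g(y) = 1, so integrate directly: y = ∫ 20cos(2x) dx = 10sin(2x) + C.


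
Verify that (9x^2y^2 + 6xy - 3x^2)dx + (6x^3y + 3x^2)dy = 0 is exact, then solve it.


Check exactness: ∂M/∂y = 18x^2y + 6x and ∂N/∂x = 18x^2y + 6x; equal, so the equation is exact.
Integrate M with respect to x (treating y as constant): ∫M dx = 3x^3y^2 + 3x^2y - x^3 + h(y).
Differentiate w.r.t. y and set equal to N: all terms match, so h'(y) = 0 and h is a constant absorbed into C.
General solution: 3x^3y^2 + 3x^2y - x^3 = C.


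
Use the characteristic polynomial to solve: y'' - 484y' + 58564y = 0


Characteristic equation: r² - 484r + 58564 = 0, i.e. (r - 242)² = 0.
Repeated root r = 242; include an x factor for the second linearly independent solution.
General solution: y = (C₁ + C₂x)e^(242x).


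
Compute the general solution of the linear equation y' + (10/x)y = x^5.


P(x) = 10/x ⇒ μ = x^10.
(x^10 y)' = x^15 ⇒ x^10 y = x^16/(16) + C.
Solve for y: y = (1/16)x^6 + C/x^10.


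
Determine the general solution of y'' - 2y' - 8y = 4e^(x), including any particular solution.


Characteristic roots of r² - 2r - 8 = 0 are -2, 4.
y_h = C₁e^(-2x) + C₂e^(4x).
Forcing exponent 1 is not a characteristic root; try y_p = Ae^(x).
Substitute: A·(1 + (-2)·1 + (-8)) = A·-9 = 4, so A = -4/9.
General solution: y = C₁e^(-2x) + C₂e^(4x) - (4/9)e^(x).


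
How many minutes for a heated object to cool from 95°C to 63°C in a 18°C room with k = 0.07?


From T(t) = T_a + (T₀ - T_a)e^(-kt), set T(t) = 63:
(63 - 18) / (95 - 18) = e^(-0.07t), so t = -ln(0.584)/0.07 ≈ 7.7 minutes.


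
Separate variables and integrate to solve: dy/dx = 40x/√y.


Separate: √y dy = 40x dx.
Integrate: (2/3)y^(3/2) = 20x² + C.


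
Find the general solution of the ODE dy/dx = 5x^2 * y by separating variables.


Separate variables: dy/y = 5x^2 dx.
Integrate: ln|y| = (5/3)x^3 + C₀.
Exponentiate: y = Ce^((5/3)x^3).


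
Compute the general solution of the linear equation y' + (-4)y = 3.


P(x) = -4 ⇒ μ = e^(-4x).
(μ y)' = 3e^(-4x) ⇒ μ y = -(3/4)e^(-4x) + C.
Divide by μ: y = -3/4 + Ce^(4x).


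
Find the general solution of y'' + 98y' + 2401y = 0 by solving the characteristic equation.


Characteristic equation: r² + 98r + 2401 = 0, i.e. (r + 49)² = 0.
Repeated root r = -49; include an x factor for the second linearly independent solution.
General solution: y = (C₁ + C₂x)e^(-49x).


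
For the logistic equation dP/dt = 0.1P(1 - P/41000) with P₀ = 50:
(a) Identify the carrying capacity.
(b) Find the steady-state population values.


Logistic ODE dP/dt = 0.1P(1 - P/41000) has equilibria where dP/dt = 0, i.e. P = 0 or P = 41000.
The coefficient (1 - P/K) = 0 when P = K, identifying K = 41000 as the carrying capacity.
(a) K = 41000; (b) equilibria P = 0 and P = 41000.


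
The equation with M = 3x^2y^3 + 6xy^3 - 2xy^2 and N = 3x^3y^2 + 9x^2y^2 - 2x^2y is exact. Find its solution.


Check exactness: ∂M/∂y = 9x^2y^2 + 18xy^2 - 4xy and ∂N/∂x = 9x^2y^2 + 18xy^2 - 4xy; equal, so the equation is exact.
Integrate M with respect to x (treating y as constant): ∫M dx = x^3y^3 + 3x^2y^3 - x^2y^2 + h(y).
Differentiate w.r.t. y and set equal to N: all terms match, so h'(y) = 0 and h is a constant absorbed into C.
General solution: x^3y^3 + 3x^2y^3 - x^2y^2 = C.


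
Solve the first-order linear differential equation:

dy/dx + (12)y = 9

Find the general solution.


P(x) = 12, Q(x) = 9; integrating factor μ = e^(12x).
(μ y)' = 9e^(12x) ⇒ μ y = (3/4)e^(12x) + C.
Divide by μ: y = 3/4 + Ce^(-12x).


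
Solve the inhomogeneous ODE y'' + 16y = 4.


Homogeneous part: r² + 16 = 0 ⇒ r = ±4i, so y_h = C₁cos(4x) + C₂sin(4x).
Try constant y_p = A; plug in: 16A = 4 ⇒ A = 1/4.
General solution: y = C₁cos(4x) + C₂sin(4x) + 1/4.


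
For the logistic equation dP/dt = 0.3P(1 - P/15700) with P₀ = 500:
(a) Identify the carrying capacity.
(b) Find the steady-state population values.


Logistic ODE dP/dt = 0.3P(1 - P/15700) has equilibria where dP/dt = 0, i.e. P = 0 or P = 15700.
The coefficient (1 - P/K) = 0 when P = K, identifying K = 15700 as the carrying capacity.
(a) K = 15700; (b) equilibria P = 0 and P = 15700.


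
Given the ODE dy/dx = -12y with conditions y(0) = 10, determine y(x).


General solution of y' = -12y is y = Ce^(-12x).
Apply y(0) = 10: C = 10.
Particular solution: y = 10e^(-12x).


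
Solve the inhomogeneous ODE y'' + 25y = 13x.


Homogeneous: r² + 25 = 0 ⇒ r = ±5i, y_h = C₁cos(5x) + C₂sin(5x).
Polynomial forcing; try y_p = Ax + B. Then y_p'' + 25 y_p = 25(Ax + B) = 13x, so B = 0 and A = 13/25.
General solution: y = C₁cos(5x) + C₂sin(5x) + (13/25)x.


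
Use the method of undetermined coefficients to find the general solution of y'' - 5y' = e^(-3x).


Characteristic roots of r² - 5r = 0 are 0, 5.
y_h = C₁ + C₂e^(5x).
Forcing exponent -3 is not a characteristic root; try y_p = Ae^(-3x).
Substitute: A·(9 + (-5)·-3 + (0)) = A·24 = 1, so A = 1/24.
General solution: y = C₁ + C₂e^(5x) + (1/24)e^(-3x).


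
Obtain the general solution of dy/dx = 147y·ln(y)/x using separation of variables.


Separate: dy/[y ln(y)] = 147 dx/x.
Substitute u = ln(y): du/u = 147 dx/x.
Integrate: ln|ln(y)| = 147ln|x| + C₀, hence ln(y) = C·x^147.


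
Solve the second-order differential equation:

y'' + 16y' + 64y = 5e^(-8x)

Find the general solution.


Characteristic polynomial (r + 8)² = 0; repeated root r = -8.
y_h = (C₁ + C₂x)e^(-8x). Forcing matches the repeated root (resonance), so try y_p = Ax² e^(-8x).
Substitute and solve for A: 2A = 5, so A = 5/2.
General solution: y = (C₁ + C₂x + (5/2)x²)e^(-8x).


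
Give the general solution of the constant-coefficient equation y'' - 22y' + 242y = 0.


Characteristic equation: r² - 22r + 242 = 0.
Discriminant is negative; roots r = 11 ± 11i (complex conjugate pair).
General solution uses e^(α x)(C₁ cos(β x) + C₂ sin(β x)): y = e^(11x)(C₁cos(11x) + C₂sin(11x)).


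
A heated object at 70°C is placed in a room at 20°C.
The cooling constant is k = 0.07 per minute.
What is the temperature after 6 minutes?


Newton's law: dT/dt = -k(T - T_a) has solution T(t) = T_a + (T₀ - T_a)e^(-kt).
Plug in T_a = 20, T₀ = 70, k = 0.07, t = 6: T(6) = 20 + (50)e^(-0.42) ≈ 52.9°C.


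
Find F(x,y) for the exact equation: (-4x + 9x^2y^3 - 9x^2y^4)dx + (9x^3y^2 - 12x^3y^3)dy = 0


Check exactness: ∂M/∂y = 27x^2y^2 - 36x^2y^3 and ∂N/∂x = 27x^2y^2 - 36x^2y^3; equal, so the equation is exact.
Integrate M with respect to x (treating y as constant): ∫M dx = -2x^2 + 3x^3y^3 - 3x^3y^4 + h(y).
Differentiate w.r.t. y and set equal to N: all terms match, so h'(y) = 0 and h is a constant absorbed into C.
General solution: -2x^2 + 3x^3y^3 - 3x^3y^4 = C.


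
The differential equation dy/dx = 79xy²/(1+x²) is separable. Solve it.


Separate: dy/y² = 79x/(1+x²) dx.
Integrate LHS: ∫ dy/y² = -1/y.
Integrate RHS via u = 1+x²: (79/2)ln(1+x²) + C.
Result: -1/y = (79/2)ln(1+x²) + C.


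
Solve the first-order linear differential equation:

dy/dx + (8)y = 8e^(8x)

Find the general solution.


P(x) = 8 ⇒ μ = e^(8x).
(μ y)' = 8e^(16x) ⇒ μ y = (8/16)e^(16x) + C.
Divide by μ: y = (1/2)e^(8x) + Ce^(-8x).


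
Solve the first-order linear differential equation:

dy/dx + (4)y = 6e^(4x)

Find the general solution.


P(x) = 4 ⇒ μ = e^(4x).
(μ y)' = 6e^(8x) ⇒ μ y = (6/8)e^(8x) + C.
Divide by μ: y = (3/4)e^(4x) + Ce^(-4x).


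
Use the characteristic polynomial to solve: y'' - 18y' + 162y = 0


Characteristic equation: r² - 18r + 162 = 0.
Discriminant is negative; roots r = 9 ± 9i (complex conjugate pair).
General solution uses e^(α x)(C₁ cos(β x) + C₂ sin(β x)): y = e^(9x)(C₁cos(9x) + C₂sin(9x)).


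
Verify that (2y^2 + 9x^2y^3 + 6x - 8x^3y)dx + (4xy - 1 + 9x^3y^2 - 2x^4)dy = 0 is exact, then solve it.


Check exactness: ∂M/∂y = 4y + 27x^2y^2 - 8x^3 and ∂N/∂x = 4y + 27x^2y^2 - 8x^3; equal, so the equation is exact.
Integrate M with respect to x (treating y as constant): ∫M dx = 2xy^2 + 3x^3y^3 + 3x^2 - 2x^4y + h(y).
Differentiate w.r.t. y and set equal to N: the x-dependent terms already match, leaving h'(y) = -1. Integrate: h(y) = -y.
So F(x,y) = 2xy^2 - y + 3x^3y^3 + 3x^2 - 2x^4y.
General solution: 2xy^2 - y + 3x^3y^3 + 3x^2 - 2x^4y = C.


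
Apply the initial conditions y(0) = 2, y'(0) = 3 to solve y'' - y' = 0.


Characteristic roots of r² - r = 0 are 1, 0.
General solution y = c₁ e^(x) + c₂.
Apply y(0) = 2: c₁ + c₂ = 2. Apply y'(0) = 3: 1 c₁ + 0 c₂ = 3.
Solve: c₁ = 3, c₂ = -1.
Particular solution: y = 3e^(x) - 1.


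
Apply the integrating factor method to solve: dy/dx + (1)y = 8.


P(x) = 1, Q(x) = 8; integrating factor μ = e^(x).
(μ y)' = 8e^(x) ⇒ μ y = 8e^(x) + C.
Divide by μ: y = 8 + Ce^(-x).


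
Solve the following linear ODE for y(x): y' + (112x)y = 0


P(x) = 112x ⇒ μ = e^(56x²).
Q(x) = 0 so μ y is constant: y = Ce^(-56x²).


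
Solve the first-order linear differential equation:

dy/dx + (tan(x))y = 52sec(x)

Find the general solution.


P(x) = tan(x) ⇒ μ = e^(∫tan(x)dx) = sec(x).
(sec(x) y)' = 52sec²(x) ⇒ sec(x) y = 52tan(x) + C.
Multiply by cos(x): y = 52sin(x) + C·cos(x).


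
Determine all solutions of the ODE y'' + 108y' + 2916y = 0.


Characteristic equation: r² + 108r + 2916 = 0, i.e. (r + 54)² = 0.
Repeated root r = -54; include an x factor for the second linearly independent solution.
General solution: y = (C₁ + C₂x)e^(-54x).


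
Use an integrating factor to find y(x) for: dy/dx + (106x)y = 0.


P(x) = 106x ⇒ μ = e^(53x²).
Q(x) = 0 so μ y is constant: y = Ce^(-53x²).


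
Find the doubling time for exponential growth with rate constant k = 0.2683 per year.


Exponential growth: P(t) = P₀ e^(0.2683t). Set P(t)/P₀ = 2: e^(0.2683t) = 2.
Solve: t = ln(2)/0.2683 ≈ 2.58 years.


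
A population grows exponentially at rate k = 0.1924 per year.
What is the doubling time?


Exponential growth: P(t) = P₀ e^(0.1924t). Set P(t)/P₀ = 2: e^(0.1924t) = 2.
Solve: t = ln(2)/0.1924 ≈ 3.60 years.


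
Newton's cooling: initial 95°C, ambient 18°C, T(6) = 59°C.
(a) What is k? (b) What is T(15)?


Newton's law: T(t) = T_a + (T₀ - T_a)e^(-kt).
(a) Use T(6) = 59: (59 - 18)/(95 - 18) = e^(-k·6), so k = -ln(0.532)/6 ≈ 0.1050.
(b) Apply k to t = 15: T(15) = 18 + (77)e^(-1.576) ≈ 33.9°C.


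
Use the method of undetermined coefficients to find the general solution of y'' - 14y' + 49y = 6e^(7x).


Characteristic polynomial (r - 7)² = 0; repeated root r = 7.
y_h = (C₁ + C₂x)e^(7x). Forcing matches the repeated root (resonance), so try y_p = Ax² e^(7x).
Substitute and solve for A: 2A = 6, so A = 3.
General solution: y = (C₁ + C₂x + 3x²)e^(7x).
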